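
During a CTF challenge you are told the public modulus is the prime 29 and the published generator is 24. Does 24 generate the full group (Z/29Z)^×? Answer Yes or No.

No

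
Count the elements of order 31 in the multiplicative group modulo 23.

φ(23) = 23 − 1 = 22 = 2 · 11.
(Z/23Z)^× is cyclic (|G| = 22); a cyclic group of order m has exactly φ(d) elements of each order d | m, and none otherwise.
Here 22 is not a multiple of 31, so there are no elements of order 31.

0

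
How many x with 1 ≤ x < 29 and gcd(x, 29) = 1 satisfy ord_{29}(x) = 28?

12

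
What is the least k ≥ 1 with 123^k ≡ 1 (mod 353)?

352

By Lagrange's theorem, ord_353(123) divides φ(353) = 353 − 1 = 352 = 2^5 · 11.
Divisors of 352: 1, 2, 4, 8, 11, 16, 22, 32, 44, 88, 176, 352.
Evaluate successive powers at the divisors of 352:
123^1 ≡ 123 (mod 353)
123^2 ≡ 303 (mod 353)
123^4 ≡ 29 (mod 353)
123^8 ≡ 135 (mod 353)
123^11 ≡ 6 (mod 353)
123^16 ≡ 222 (mod 353)
123^22 ≡ 36 (mod 353)
123^32 ≡ 217 (mod 353)
123^44 ≡ 237 (mod 353)
123^88 ≡ 42 (mod 353)
123^176 ≡ 352 (mod 353)
123^352 ≡ 1 (mod 353) ✓
So ord_353(123) = 352.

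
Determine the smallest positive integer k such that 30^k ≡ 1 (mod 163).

18

Since 30 ∈ (Z/163Z)^×, its order divides φ(163) = 163 − 1 = 162 = 2 · 3^4.
Divisors of 162: 1, 2, 3, 6, 9, 18, 27, 54, 81, 162.
Check 30^d mod 163 for each divisor in increasing order:
30^1 ≡ 30 (mod 163)
30^2 ≡ 85 (mod 163)
30^3 ≡ 105 (mod 163)
30^6 ≡ 104 (mod 163)
30^9 ≡ 162 (mod 163)
30^18 ≡ 1 (mod 163) ✓
The smallest such exponent is 18, so the order of 30 is 18.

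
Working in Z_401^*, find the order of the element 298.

200

By Lagrange's theorem, ord_401(298) divides φ(401) = 401 − 1 = 400 = 2^4 · 5^2.
Divisors of 400: 1, 2, 4, 5, 8, 10, 16, 20, 25, 40, 50, 80, 100, 200, 400.
Test each divisor d:
298^1 ≡ 298 (mod 401)
298^2 ≡ 183 (mod 401)
298^4 ≡ 206 (mod 401)
298^5 ≡ 35 (mod 401)
298^8 ≡ 331 (mod 401)
298^10 ≡ 22 (mod 401)
298^16 ≡ 88 (mod 401)
298^20 ≡ 83 (mod 401)
298^25 ≡ 98 (mod 401)
298^40 ≡ 72 (mod 401)
298^50 ≡ 381 (mod 401)
298^80 ≡ 372 (mod 401)
298^100 ≡ 400 (mod 401)
298^200 ≡ 1 (mod 401) ✓
Therefore the multiplicative order of 298 modulo 401 is 200.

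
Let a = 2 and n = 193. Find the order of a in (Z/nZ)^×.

96

By Lagrange's theorem, ord_193(2) divides φ(193) = 193 − 1 = 192 = 2^6 · 3.
Divisors of 192: 1, 2, 3, 4, 6, 8, 12, 16, 24, 32, 48, 64, 96, 192.
Compute 2^d (mod 193) for the divisors d until we hit 1:
2^1 ≡ 2 (mod 193)
2^2 ≡ 4 (mod 193)
2^3 ≡ 8 (mod 193)
2^4 ≡ 16 (mod 193)
2^6 ≡ 64 (mod 193)
2^8 ≡ 63 (mod 193)
2^12 ≡ 43 (mod 193)
2^16 ≡ 109 (mod 193)
2^24 ≡ 112 (mod 193)
2^32 ≡ 108 (mod 193)
2^48 ≡ 192 (mod 193)
2^64 ≡ 84 (mod 193)
2^96 ≡ 1 (mod 193) ✓
Hence ord(2) = 96.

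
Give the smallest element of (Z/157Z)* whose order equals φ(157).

5

φ(157) = 157 − 1 = 156 = 2^2 · 3 · 13.
Test candidates g = 2, 3, … against the prime factors q ∈ {2, 3, 13} of φ(157): g is a generator iff g^(156/q) ≢ 1 for every such q.
g = 2: 2^78 ≡ 156; 2^52 ≡ 1 — hits 1, so not a primitive root.
g = 3: 3^78 ≡ 1 — hits 1, so not a primitive root.
g = 4: 4^78 ≡ 1 — hits 1, so not a primitive root.
g = 5: 5^78 ≡ 156; 5^52 ≡ 12; 5^12 ≡ 130 — none is 1, so 5 is a primitive root.
So 5 is the smallest generator of (Z/157Z)^×.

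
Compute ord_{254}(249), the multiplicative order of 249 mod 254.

21

ord(249) | φ(254) = φ(2)·φ(127) = 1·126 = 126 = 2 · 3^2 · 7.
Divisors of 126: 1, 2, 3, 6, 7, 9, 14, 18, 21, 42, 63, 126.
Check 249^d mod 254 for each divisor in increasing order:
249^1 ≡ 249 (mod 254)
249^2 ≡ 25 (mod 254)
249^3 ≡ 129 (mod 254)
249^6 ≡ 131 (mod 254)
249^7 ≡ 107 (mod 254)
249^9 ≡ 135 (mod 254)
249^14 ≡ 19 (mod 254)
249^18 ≡ 191 (mod 254)
249^21 ≡ 1 (mod 254) ✓
Hence ord(249) = 21.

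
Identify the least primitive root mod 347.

2

φ(347) = 347 − 1 = 346 = 2 · 173.
g is a primitive root iff g^(346/q) ≢ 1 (mod 347) for each prime q ∈ {2, 173}.
g = 2: 2^173 ≡ 346; 2^2 ≡ 4 — none is 1, so 2 is a primitive root.
Hence the least primitive root of 347 is 2.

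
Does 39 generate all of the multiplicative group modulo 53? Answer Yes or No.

Yes

φ(53) = 53 − 1 = 52 = 2^2 · 13.
It suffices to check that the order of 39 is not a proper divisor of 52: compute 39^(52/q) for q ∈ {2, 13}.
39^26 ≡ 52 (mod 53)  [q = 2: ≢ 1 ✓]
39^4 ≡ 44 (mod 53)  [q = 13: ≢ 1 ✓]
Every test exponent gives a nontrivial residue, hence 39 generates the full group.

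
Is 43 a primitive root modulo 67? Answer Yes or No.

No

φ(67) = 67 − 1 = 66 = 2 · 3 · 11.
Test 43^(66/q) mod 67 for each prime factor q of 66:
43^33 ≡ 66 (mod 67)  [q = 2: ≢ 1 ✓]
43^22 ≡ 1 (mod 67)  [q = 3: ≡ 1 ✗]
43^6 ≡ 15 (mod 67)  [q = 11: ≢ 1 ✓]
43^22 ≡ 1 shows ord(43) | 22, strictly less than φ(67); not a primitive root.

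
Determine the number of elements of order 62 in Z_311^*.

30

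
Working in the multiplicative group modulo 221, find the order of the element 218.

48

ord(218) | φ(221) = φ(13·17) = (13−1)·(17−1) = 12·16 = 192 = 2^6 · 3.
Divisors of 192: 1, 2, 3, 4, 6, 8, 12, 16, 24, 32, 48, 64, 96, 192.
Check 218^d mod 221 for each divisor in increasing order:
218^1 ≡ 218 (mod 221)
218^2 ≡ 9 (mod 221)
218^3 ≡ 194 (mod 221)
218^4 ≡ 81 (mod 221)
218^6 ≡ 66 (mod 221)
218^8 ≡ 152 (mod 221)
218^12 ≡ 157 (mod 221)
218^16 ≡ 120 (mod 221)
218^24 ≡ 118 (mod 221)
218^32 ≡ 35 (mod 221)
218^48 ≡ 1 (mod 221) ✓
So ord_221(218) = 48.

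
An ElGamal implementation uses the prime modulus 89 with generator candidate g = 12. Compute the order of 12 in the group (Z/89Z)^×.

8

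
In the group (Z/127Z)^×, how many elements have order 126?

36

φ(127) = 127 − 1 = 126 = 2 · 3^2 · 7.
Since (Z/127Z)^× is cyclic of order 126, the number of elements of order d is φ(d) when d | 126 and 0 otherwise.
126 = 2 · 3^2 · 7 divides 126, and φ(126) = 36.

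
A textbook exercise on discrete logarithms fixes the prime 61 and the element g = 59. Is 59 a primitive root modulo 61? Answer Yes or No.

φ(61) = 61 − 1 = 60 = 2^2 · 3 · 5.
An element g generates (Z/61Z)^× iff g^(60/q) ≢ 1 (mod 61) for each prime q ∈ {2, 3, 5}.
59^30 ≡ 60 (mod 61)  [q = 2: ≢ 1 ✓]
59^20 ≡ 47 (mod 61)  [q = 3: ≢ 1 ✓]
59^12 ≡ 9 (mod 61)  [q = 5: ≢ 1 ✓]
None equal 1, so ord_61(59) = 60: 59 is a primitive root.

Yes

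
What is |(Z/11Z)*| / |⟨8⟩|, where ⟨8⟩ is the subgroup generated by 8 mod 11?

The order of 8 must divide φ(11) = 11 − 1 = 10 = 2 · 5.
Divisors of 10: 1, 2, 5, 10.
Check 8^d mod 11 for each divisor in increasing order:
8^1 ≡ 8 (mod 11)
8^2 ≡ 9 (mod 11)
8^5 ≡ 10 (mod 11)
8^10 ≡ 1 (mod 11) ✓
So ord_11(8) = 10, hence |⟨8⟩| = 10.
Index = |(Z/11Z)^×| / |⟨8⟩| = 10 / 10 = 1.

1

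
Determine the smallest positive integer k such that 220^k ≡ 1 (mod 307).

306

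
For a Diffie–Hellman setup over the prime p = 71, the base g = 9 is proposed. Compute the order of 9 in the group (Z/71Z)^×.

ord(9) | φ(71) = 71 − 1 = 70 = 2 · 5 · 7.
Divisors of 70: 1, 2, 5, 7, 10, 14, 35, 70.
Check 9^d mod 71 for each divisor in increasing order:
9^1 ≡ 9
9^2 ≡ 10
9^5 ≡ 48
9^7 ≡ 54
9^10 ≡ 32
9^14 ≡ 5
9^35 ≡ 1
Hence ord(9) = 35.

35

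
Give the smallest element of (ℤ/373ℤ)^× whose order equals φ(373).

2

φ(373) = 373 − 1 = 372 = 2^2 · 3 · 31.
g is a primitive root iff g^(372/q) ≢ 1 (mod 373) for each prime q ∈ {2, 3, 31}.
g = 2: 2^186 ≡ 372; 2^124 ≡ 284; 2^12 ≡ 366 — none is 1, so 2 is a primitive root.
The smallest primitive root modulo 373 is 2.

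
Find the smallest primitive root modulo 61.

φ(61) = 61 − 1 = 60 = 2^2 · 3 · 5.
Test candidates g = 2, 3, … against the prime factors q ∈ {2, 3, 5} of φ(61): g is a generator iff g^(60/q) ≢ 1 for every such q.
g = 2: 2^30 ≡ 60; 2^20 ≡ 47; 2^12 ≡ 9 — none is 1, so 2 is a primitive root.
Hence the least primitive root of 61 is 2.

2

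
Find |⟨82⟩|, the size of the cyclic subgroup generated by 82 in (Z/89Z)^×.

Since 82 ∈ (Z/89Z)^×, its order divides φ(89) = 89 − 1 = 88 = 2^3 · 11.
Divisors of 88: 1, 2, 4, 8, 11, 22, 44, 88.
Evaluate successive powers at the divisors of 88:
82^1 ≡ 82
82^2 ≡ 49
82^4 ≡ 87
82^8 ≡ 4
82^11 ≡ 52
82^22 ≡ 34
82^44 ≡ 88
82^88 ≡ 1
Hence ord(82) = 88.

88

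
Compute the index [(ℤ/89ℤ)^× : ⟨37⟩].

11

By Lagrange's theorem, ord_89(37) divides φ(89) = 89 − 1 = 88 = 2^3 · 11.
Divisors of 88: 1, 2, 4, 8, 11, 22, 44, 88.
Evaluate successive powers at the divisors of 88:
37^1 ≡ 37
37^2 ≡ 34
37^4 ≡ 88
37^8 ≡ 1
Thus |⟨37⟩| = ord(37) = 8.
[(Z/89Z)^× : ⟨37⟩] = 88/8 = 11.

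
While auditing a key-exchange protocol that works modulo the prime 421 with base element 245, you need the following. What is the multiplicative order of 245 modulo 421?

The order of 245 must divide φ(421) = 421 − 1 = 420 = 2^2 · 3 · 5 · 7.
Divisors of 420: 1, 2, 3, 4, 5, 6, 7, 10, 12, 14, 15, 20, 21, 28, 30, 35, 42, 60, 70, 84, 105, 140, 210, 420.
Test each divisor d:
245^1 ≡ 245 (mod 421)
245^2 ≡ 243 (mod 421)
245^3 ≡ 174 (mod 421)
245^4 ≡ 109 (mod 421)
245^5 ≡ 182 (mod 421)
245^6 ≡ 385 (mod 421)
245^7 ≡ 21 (mod 421)
245^10 ≡ 286 (mod 421)
245^12 ≡ 33 (mod 421)
245^14 ≡ 20 (mod 421)
245^15 ≡ 269 (mod 421)
245^20 ≡ 122 (mod 421)
245^21 ≡ 420 (mod 421)
245^28 ≡ 400 (mod 421)
245^30 ≡ 370 (mod 421)
245^35 ≡ 401 (mod 421)
245^42 ≡ 1 (mod 421) ✓
Hence ord(245) = 42.

42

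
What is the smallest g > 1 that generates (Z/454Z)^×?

5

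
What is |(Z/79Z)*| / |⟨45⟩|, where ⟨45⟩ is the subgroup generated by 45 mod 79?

2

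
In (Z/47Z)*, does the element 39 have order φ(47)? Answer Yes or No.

Yes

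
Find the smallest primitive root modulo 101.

2

φ(101) = 101 − 1 = 100 = 2^2 · 5^2.
g is a primitive root iff g^(100/q) ≢ 1 (mod 101) for each prime q ∈ {2, 5}.
g = 2: 2^50 ≡ 100; 2^20 ≡ 95 — none is 1, so 2 is a primitive root.
Hence the least primitive root of 101 is 2.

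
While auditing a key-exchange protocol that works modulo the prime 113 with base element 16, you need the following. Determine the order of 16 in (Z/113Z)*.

By Lagrange's theorem, ord_113(16) divides φ(113) = 113 − 1 = 112 = 2^4 · 7.
Divisors of 112: 1, 2, 4, 7, 8, 14, 16, 28, 56, 112.
Test each divisor d:
16^1 ≡ 16 (mod 113)
16^2 ≡ 30 (mod 113)
16^4 ≡ 109 (mod 113)
16^7 ≡ 1 (mod 113) ✓
Therefore the multiplicative order of 16 modulo 113 is 7.

7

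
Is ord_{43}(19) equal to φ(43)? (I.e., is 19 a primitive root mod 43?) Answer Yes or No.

Yes

φ(43) = 43 − 1 = 42 = 2 · 3 · 7.
19 is a primitive root mod 43 iff 19^(φ(43)/q) ≢ 1 for every prime q | φ(43), i.e. q ∈ {2, 3, 7}.
19^21 ≡ 42 (mod 43)  [q = 2: ≢ 1 ✓]
19^14 ≡ 36 (mod 43)  [q = 3: ≢ 1 ✓]
19^6 ≡ 11 (mod 43)  [q = 7: ≢ 1 ✓]
Every test exponent gives a nontrivial residue, hence 19 generates the full group.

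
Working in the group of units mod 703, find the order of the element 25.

18

By Lagrange's theorem, ord_703(25) divides φ(703) = φ(19·37) = (19−1)·(37−1) = 18·36 = 648 = 2^3 · 3^4.
Divisors of 648: 1, 2, 3, 4, 6, 8, 9, 12, 18, 24, 27, 36, 54, 72, 81, 108, 162, 216, 324, 648.
Test each divisor d:
25^1 ≡ 25 (mod 703)
25^2 ≡ 625 (mod 703)
25^3 ≡ 159 (mod 703)
25^4 ≡ 460 (mod 703)
25^6 ≡ 676 (mod 703)
25^8 ≡ 700 (mod 703)
25^9 ≡ 628 (mod 703)
25^12 ≡ 26 (mod 703)
25^18 ≡ 1 (mod 703) ✓
So ord_703(25) = 18.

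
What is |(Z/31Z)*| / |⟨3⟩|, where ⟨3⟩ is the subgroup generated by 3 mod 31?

By Lagrange's theorem, ord_31(3) divides φ(31) = 31 − 1 = 30 = 2 · 3 · 5.
Divisors of 30: 1, 2, 3, 5, 6, 10, 15, 30.
Compute 3^d (mod 31) for the divisors d until we hit 1:
3^1 ≡ 3 (mod 31)
3^2 ≡ 9 (mod 31)
3^3 ≡ 27 (mod 31)
3^5 ≡ 26 (mod 31)
3^6 ≡ 16 (mod 31)
3^10 ≡ 25 (mod 31)
3^15 ≡ 30 (mod 31)
3^30 ≡ 1 (mod 31) ✓
Thus |⟨3⟩| = ord(3) = 30.
The index is φ(31) / ord(3) = 30 / 30 = 1.

1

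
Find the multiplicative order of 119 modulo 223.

Since 119 ∈ (Z/223Z)^×, its order divides φ(223) = 223 − 1 = 222 = 2 · 3 · 37.
Divisors of 222: 1, 2, 3, 6, 37, 74, 111, 222.
Check 119^d mod 223 for each divisor in increasing order:
119^1 ≡ 119 (mod 223)
119^2 ≡ 112 (mod 223)
119^3 ≡ 171 (mod 223)
119^6 ≡ 28 (mod 223)
119^37 ≡ 1 (mod 223) ✓
So ord_223(119) = 37.

37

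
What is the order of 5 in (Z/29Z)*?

ord(5) | φ(29) = 29 − 1 = 28 = 2^2 · 7.
Divisors of 28: 1, 2, 4, 7, 14, 28.
Evaluate successive powers at the divisors of 28:
5^1 ≡ 5 (mod 29)
5^2 ≡ 25 (mod 29)
5^4 ≡ 16 (mod 29)
5^7 ≡ 28 (mod 29)
5^14 ≡ 1 (mod 29) ✓
So ord_29(5) = 14.

14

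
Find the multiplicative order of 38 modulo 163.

9

ord(38) | φ(163) = 163 − 1 = 162 = 2 · 3^4.
Divisors of 162: 1, 2, 3, 6, 9, 18, 27, 54, 81, 162.
Check 38^d mod 163 for each divisor in increasing order:
38^1 ≡ 38 (mod 163)
38^2 ≡ 140 (mod 163)
38^3 ≡ 104 (mod 163)
38^6 ≡ 58 (mod 163)
38^9 ≡ 1 (mod 163) ✓
So ord_163(38) = 9.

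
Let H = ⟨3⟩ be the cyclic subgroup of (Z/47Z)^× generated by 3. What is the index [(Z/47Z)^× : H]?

2

Since 3 ∈ (Z/47Z)^×, its order divides φ(47) = 47 − 1 = 46 = 2 · 23.
Divisors of 46: 1, 2, 23, 46.
Compute 3^d (mod 47) for the divisors d until we hit 1:
3^1 ≡ 3
3^2 ≡ 9
3^23 ≡ 1
So ord_47(3) = 23, hence |⟨3⟩| = 23.
Index = |(Z/47Z)^×| / |⟨3⟩| = 46 / 23 = 2.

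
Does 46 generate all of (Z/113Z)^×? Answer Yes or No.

Yes

φ(113) = 113 − 1 = 112 = 2^4 · 7.
Test 46^(112/q) mod 113 for each prime factor q of 112:
46^56 ≡ 112 (mod 113)  [q = 2: ≢ 1 ✓]
46^16 ≡ 106 (mod 113)  [q = 7: ≢ 1 ✓]
None equal 1, so ord_113(46) = 112: 46 is a primitive root.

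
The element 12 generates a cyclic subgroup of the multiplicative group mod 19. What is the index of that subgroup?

3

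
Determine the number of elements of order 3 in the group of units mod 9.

φ(9) = φ(3^2) = 3·(3−1) = 6 = 2 · 3.
Since (Z/9Z)^× is cyclic of order 6, the number of elements of order d is φ(d) when d | 6 and 0 otherwise.
3 | 6, and φ(3) = 3 − 1 = 2.

2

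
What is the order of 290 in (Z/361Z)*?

171

The order of 290 must divide φ(361) = φ(19^2) = 19·(19−1) = 342 = 2 · 3^2 · 19.
Divisors of 342: 1, 2, 3, 6, 9, 18, 19, 38, 57, 114, 171, 342.
Compute 290^d (mod 361) for the divisors d until we hit 1:
290^1 ≡ 290
290^2 ≡ 348
290^3 ≡ 201
290^6 ≡ 330
290^9 ≡ 267
290^18 ≡ 172
290^19 ≡ 62
290^38 ≡ 234
290^57 ≡ 68
290^114 ≡ 292
290^171 ≡ 1
So ord_361(290) = 171.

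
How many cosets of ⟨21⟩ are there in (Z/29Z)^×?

The order of 21 must divide φ(29) = 29 − 1 = 28 = 2^2 · 7.
Divisors of 28: 1, 2, 4, 7, 14, 28.
Check 21^d mod 29 for each divisor in increasing order:
21^1 ≡ 21 (mod 29)
21^2 ≡ 6 (mod 29)
21^4 ≡ 7 (mod 29)
21^7 ≡ 12 (mod 29)
21^14 ≡ 28 (mod 29)
21^28 ≡ 1 (mod 29) ✓
Thus |⟨21⟩| = ord(21) = 28.
The index is φ(29) / ord(21) = 28 / 28 = 1.

1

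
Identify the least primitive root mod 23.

5

φ(23) = 23 − 1 = 22 = 2 · 11.
Test candidates g = 2, 3, … against the prime factors q ∈ {2, 11} of φ(23): g is a generator iff g^(22/q) ≢ 1 for every such q.
g = 2: 2^11 ≡ 1 — hits 1, so not a primitive root.
g = 3: 3^11 ≡ 1 — hits 1, so not a primitive root.
g = 4: 4^11 ≡ 1 — hits 1, so not a primitive root.
g = 5: 5^11 ≡ 22; 5^2 ≡ 2 — none is 1, so 5 is a primitive root.
So 5 is the smallest generator of (Z/23Z)^×.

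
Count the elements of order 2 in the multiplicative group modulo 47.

1

φ(47) = 47 − 1 = 46 = 2 · 23.
In a cyclic group of order 46, there are φ(d) elements of order d for each divisor d of 46, and zero for non-divisors.
2 | 46, and φ(2) = 2 − 1 = 1.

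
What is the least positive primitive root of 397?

5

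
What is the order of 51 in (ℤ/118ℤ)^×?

By Lagrange's theorem, ord_118(51) divides φ(118) = φ(2)·φ(59) = 1·58 = 58 = 2 · 29.
Divisors of 58: 1, 2, 29, 58.
Compute 51^d (mod 118) for the divisors d until we hit 1:
51^1 ≡ 51
51^2 ≡ 5
51^29 ≡ 1
Hence ord(51) = 29.

29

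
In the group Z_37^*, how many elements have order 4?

φ(37) = 37 − 1 = 36 = 2^2 · 3^2.
Since (Z/37Z)^× is cyclic of order 36, the number of elements of order d is φ(d) when d | 36 and 0 otherwise.
4 = 2^2 divides 36, and φ(4) = 2.

2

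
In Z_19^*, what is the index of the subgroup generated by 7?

The order of 7 must divide φ(19) = 19 − 1 = 18 = 2 · 3^2.
Divisors of 18: 1, 2, 3, 6, 9, 18.
Evaluate successive powers at the divisors of 18:
7^1 ≡ 7 (mod 19)
7^2 ≡ 11 (mod 19)
7^3 ≡ 1 (mod 19) ✓
The order of 7 is 3, so the subgroup it generates has 3 elements.
The index is φ(19) / ord(7) = 18 / 3 = 6.

6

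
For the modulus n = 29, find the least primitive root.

2

φ(29) = 29 − 1 = 28 = 2^2 · 7.
g is a primitive root iff g^(28/q) ≢ 1 (mod 29) for each prime q ∈ {2, 7}.
g = 2: 2^14 ≡ 28; 2^4 ≡ 16 — none is 1, so 2 is a primitive root.
So 2 is the smallest generator of (Z/29Z)^×.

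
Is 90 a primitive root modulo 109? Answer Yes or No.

No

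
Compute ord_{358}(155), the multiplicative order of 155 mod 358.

89

ord(155) | φ(358) = φ(2)·φ(179) = 1·178 = 178 = 2 · 89.
Divisors of 178: 1, 2, 89, 178.
Compute 155^d (mod 358) for the divisors d until we hit 1:
155^1 ≡ 155
155^2 ≡ 39
155^89 ≡ 1
The smallest such exponent is 89, so the order of 155 is 89.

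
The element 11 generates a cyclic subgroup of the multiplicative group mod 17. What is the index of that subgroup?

ord(11) | φ(17) = 17 − 1 = 16 = 2^4.
Divisors of 16: 1, 2, 4, 8, 16.
Compute 11^d (mod 17) for the divisors d until we hit 1:
11^1 ≡ 11 (mod 17)
11^2 ≡ 2 (mod 17)
11^4 ≡ 4 (mod 17)
11^8 ≡ 16 (mod 17)
11^16 ≡ 1 (mod 17) ✓
So ord_17(11) = 16, hence |⟨11⟩| = 16.
The index is φ(17) / ord(11) = 16 / 16 = 1.

1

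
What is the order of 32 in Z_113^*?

28

Since 32 ∈ (Z/113Z)^×, its order divides φ(113) = 113 − 1 = 112 = 2^4 · 7.
Divisors of 112: 1, 2, 4, 7, 8, 14, 16, 28, 56, 112.
Compute 32^d (mod 113) for the divisors d until we hit 1:
32^1 ≡ 32 (mod 113)
32^2 ≡ 7 (mod 113)
32^4 ≡ 49 (mod 113)
32^7 ≡ 15 (mod 113)
32^8 ≡ 28 (mod 113)
32^14 ≡ 112 (mod 113)
32^16 ≡ 106 (mod 113)
32^28 ≡ 1 (mod 113) ✓
So ord_113(32) = 28.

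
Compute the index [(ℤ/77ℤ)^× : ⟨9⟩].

4

The order of 9 must divide φ(77) = φ(7·11) = (7−1)·(11−1) = 6·10 = 60 = 2^2 · 3 · 5.
Divisors of 60: 1, 2, 3, 4, 5, 6, 10, 12, 15, 20, 30, 60.
Evaluate successive powers at the divisors of 60:
9^1 ≡ 9 (mod 77)
9^2 ≡ 4 (mod 77)
9^3 ≡ 36 (mod 77)
9^4 ≡ 16 (mod 77)
9^5 ≡ 67 (mod 77)
9^6 ≡ 64 (mod 77)
9^10 ≡ 23 (mod 77)
9^12 ≡ 15 (mod 77)
9^15 ≡ 1 (mod 77) ✓
The order of 9 is 15, so the subgroup it generates has 15 elements.
Index = |(Z/77Z)^×| / |⟨9⟩| = 60 / 15 = 4.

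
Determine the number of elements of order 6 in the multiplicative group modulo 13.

2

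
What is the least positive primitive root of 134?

7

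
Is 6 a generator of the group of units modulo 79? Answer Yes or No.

Yes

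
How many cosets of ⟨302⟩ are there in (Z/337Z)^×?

3

ord(302) | φ(337) = 337 − 1 = 336 = 2^4 · 3 · 7.
Divisors of 336: 1, 2, 3, 4, 6, 7, 8, 12, 14, 16, 21, 24, 28, 42, 48, 56, 84, 112, 168, 336.
Check 302^d mod 337 for each divisor in increasing order:
302^1 ≡ 302
302^2 ≡ 214
302^3 ≡ 261
302^4 ≡ 301
302^6 ≡ 47
302^7 ≡ 40
302^8 ≡ 285
302^12 ≡ 187
302^14 ≡ 252
302^16 ≡ 8
302^21 ≡ 307
302^24 ≡ 258
302^28 ≡ 148
302^42 ≡ 226
302^48 ≡ 175
302^56 ≡ 336
302^84 ≡ 189
302^112 ≡ 1
So ord_337(302) = 112, hence |⟨302⟩| = 112.
The index is φ(337) / ord(302) = 336 / 112 = 3.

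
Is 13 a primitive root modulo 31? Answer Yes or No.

φ(31) = 31 − 1 = 30 = 2 · 3 · 5.
13 is a primitive root mod 31 iff 13^(φ(31)/q) ≢ 1 for every prime q | φ(31), i.e. q ∈ {2, 3, 5}.
13^15 ≡ 30 (mod 31)  [q = 2: ≢ 1 ✓]
13^10 ≡ 5 (mod 31)  [q = 3: ≢ 1 ✓]
13^6 ≡ 16 (mod 31)  [q = 5: ≢ 1 ✓]
All checks pass, so 13 has order 30 and is a primitive root modulo 31.

Yes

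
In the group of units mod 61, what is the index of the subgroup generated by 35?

ord(35) | φ(61) = 61 − 1 = 60 = 2^2 · 3 · 5.
Divisors of 60: 1, 2, 3, 4, 5, 6, 10, 12, 15, 20, 30, 60.
Check 35^d mod 61 for each divisor in increasing order:
35^1 ≡ 35
35^2 ≡ 5
35^3 ≡ 53
35^4 ≡ 25
35^5 ≡ 21
35^6 ≡ 3
35^10 ≡ 14
35^12 ≡ 9
35^15 ≡ 50
35^20 ≡ 13
35^30 ≡ 60
35^60 ≡ 1
Thus |⟨35⟩| = ord(35) = 60.
[(Z/61Z)^× : ⟨35⟩] = 60/60 = 1.

1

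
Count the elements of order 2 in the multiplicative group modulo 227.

1

φ(227) = 227 − 1 = 226 = 2 · 113.
In a cyclic group of order 226, there are φ(d) elements of order d for each divisor d of 226, and zero for non-divisors.
2 | 226, and φ(2) = 2 − 1 = 1.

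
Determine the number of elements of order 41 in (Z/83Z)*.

40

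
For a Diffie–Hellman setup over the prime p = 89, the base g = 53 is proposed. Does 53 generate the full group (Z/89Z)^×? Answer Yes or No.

φ(89) = 89 − 1 = 88 = 2^3 · 11.
Test 53^(88/q) mod 89 for each prime factor q of 88:
53^44 ≡ 1 (mod 89)  [q = 2: ≡ 1 ✗]
53^8 ≡ 64 (mod 89)  [q = 11: ≢ 1 ✓]
The check at q = 2 fails, so 53 generates a proper subgroup.

No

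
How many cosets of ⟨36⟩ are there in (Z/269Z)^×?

4

The order of 36 must divide φ(269) = 269 − 1 = 268 = 2^2 · 67.
Divisors of 268: 1, 2, 4, 67, 134, 268.
Test each divisor d:
36^1 ≡ 36 (mod 269)
36^2 ≡ 220 (mod 269)
36^4 ≡ 249 (mod 269)
36^67 ≡ 1 (mod 269) ✓
So ord_269(36) = 67, hence |⟨36⟩| = 67.
Index = |(Z/269Z)^×| / |⟨36⟩| = 268 / 67 = 4.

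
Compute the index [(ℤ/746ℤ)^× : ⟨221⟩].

The order of 221 must divide φ(746) = φ(2)·φ(373) = 1·372 = 372 = 2^2 · 3 · 31.
Divisors of 372: 1, 2, 3, 4, 6, 12, 31, 62, 93, 124, 186, 372.
Test each divisor d:
221^1 ≡ 221
221^2 ≡ 351
221^3 ≡ 733
221^4 ≡ 111
221^6 ≡ 169
221^12 ≡ 213
221^31 ≡ 1
Thus |⟨221⟩| = ord(221) = 31.
Index = |(Z/746Z)^×| / |⟨221⟩| = 372 / 31 = 12.

12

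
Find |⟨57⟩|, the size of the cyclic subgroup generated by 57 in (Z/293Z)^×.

73

Since 57 ∈ (Z/293Z)^×, its order divides φ(293) = 293 − 1 = 292 = 2^2 · 73.
Divisors of 292: 1, 2, 4, 73, 146, 292.
Check 57^d mod 293 for each divisor in increasing order:
57^1 ≡ 57 (mod 293)
57^2 ≡ 26 (mod 293)
57^4 ≡ 90 (mod 293)
57^73 ≡ 1 (mod 293) ✓
Therefore the multiplicative order of 57 modulo 293 is 73.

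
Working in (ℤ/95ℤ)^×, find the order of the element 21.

The order of 21 must divide φ(95) = φ(5·19) = (5−1)·(19−1) = 4·18 = 72 = 2^3 · 3^2.
Divisors of 72: 1, 2, 3, 4, 6, 8, 9, 12, 18, 24, 36, 72.
Compute 21^d (mod 95) for the divisors d until we hit 1:
21^1 ≡ 21 (mod 95)
21^2 ≡ 61 (mod 95)
21^3 ≡ 46 (mod 95)
21^4 ≡ 16 (mod 95)
21^6 ≡ 26 (mod 95)
21^8 ≡ 66 (mod 95)
21^9 ≡ 56 (mod 95)
21^12 ≡ 11 (mod 95)
21^18 ≡ 1 (mod 95) ✓
The smallest such exponent is 18, so the order of 21 is 18.

18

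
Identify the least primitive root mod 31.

φ(31) = 31 − 1 = 30 = 2 · 3 · 5.
g is a primitive root iff g^(30/q) ≢ 1 (mod 31) for each prime q ∈ {2, 3, 5}.
g = 2: 2^15 ≡ 1 — hits 1, so not a primitive root.
g = 3: 3^15 ≡ 30; 3^10 ≡ 25; 3^6 ≡ 16 — none is 1, so 3 is a primitive root.
The smallest primitive root modulo 31 is 3.

3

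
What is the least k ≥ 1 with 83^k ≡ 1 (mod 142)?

35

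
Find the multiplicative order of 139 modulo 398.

11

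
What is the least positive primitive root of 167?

5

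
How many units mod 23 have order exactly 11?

10

φ(23) = 23 − 1 = 22 = 2 · 11.
(Z/23Z)^× is cyclic (|G| = 22); a cyclic group of order m has exactly φ(d) elements of each order d | m, and none otherwise.
11 | 22, and φ(11) = 11 − 1 = 10.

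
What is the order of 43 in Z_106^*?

ord(43) | φ(106) = φ(2)·φ(53) = 1·52 = 52 = 2^2 · 13.
Divisors of 52: 1, 2, 4, 13, 26, 52.
Evaluate successive powers at the divisors of 52:
43^1 ≡ 43 (mod 106)
43^2 ≡ 47 (mod 106)
43^4 ≡ 89 (mod 106)
43^13 ≡ 105 (mod 106)
43^26 ≡ 1 (mod 106) ✓
So ord_106(43) = 26.

26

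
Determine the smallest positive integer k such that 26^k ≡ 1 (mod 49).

42

Since 26 ∈ (Z/49Z)^×, its order divides φ(49) = φ(7^2) = 7·(7−1) = 42 = 2 · 3 · 7.
Divisors of 42: 1, 2, 3, 6, 7, 14, 21, 42.
Compute 26^d (mod 49) for the divisors d until we hit 1:
26^1 ≡ 26
26^2 ≡ 39
26^3 ≡ 34
26^6 ≡ 29
26^7 ≡ 19
26^14 ≡ 18
26^21 ≡ 48
26^42 ≡ 1
Therefore the multiplicative order of 26 modulo 49 is 42.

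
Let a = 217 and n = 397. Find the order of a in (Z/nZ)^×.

396

Since 217 ∈ (Z/397Z)^×, its order divides φ(397) = 397 − 1 = 396 = 2^2 · 3^2 · 11.
Divisors of 396: 1, 2, 3, 4, 6, 9, 11, 12, 18, 22, 33, 36, 44, 66, 99, 132, 198, 396.
Evaluate successive powers at the divisors of 396:
217^1 ≡ 217 (mod 397)
217^2 ≡ 243 (mod 397)
217^3 ≡ 327 (mod 397)
217^4 ≡ 293 (mod 397)
217^6 ≡ 136 (mod 397)
217^9 ≡ 8 (mod 397)
217^11 ≡ 356 (mod 397)
217^12 ≡ 234 (mod 397)
217^18 ≡ 64 (mod 397)
217^22 ≡ 93 (mod 397)
217^33 ≡ 157 (mod 397)
217^36 ≡ 126 (mod 397)
217^44 ≡ 312 (mod 397)
217^66 ≡ 35 (mod 397)
217^99 ≡ 334 (mod 397)
217^132 ≡ 34 (mod 397)
217^198 ≡ 396 (mod 397)
217^396 ≡ 1 (mod 397) ✓
The smallest such exponent is 396, so the order of 217 is 396.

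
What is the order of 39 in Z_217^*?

15

By Lagrange's theorem, ord_217(39) divides φ(217) = φ(7·31) = (7−1)·(31−1) = 6·30 = 180 = 2^2 · 3^2 · 5.
Divisors of 180: 1, 2, 3, 4, 5, 6, 9, 10, 12, 15, 18, 20, 30, 36, 45, 60, 90, 180.
Compute 39^d (mod 217) for the divisors d until we hit 1:
39^1 ≡ 39 (mod 217)
39^2 ≡ 2 (mod 217)
39^3 ≡ 78 (mod 217)
39^4 ≡ 4 (mod 217)
39^5 ≡ 156 (mod 217)
39^6 ≡ 8 (mod 217)
39^9 ≡ 190 (mod 217)
39^10 ≡ 32 (mod 217)
39^12 ≡ 64 (mod 217)
39^15 ≡ 1 (mod 217) ✓
Therefore the multiplicative order of 39 modulo 217 is 15.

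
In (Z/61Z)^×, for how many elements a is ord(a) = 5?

φ(61) = 61 − 1 = 60 = 2^2 · 3 · 5.
In a cyclic group of order 60, there are φ(d) elements of order d for each divisor d of 60, and zero for non-divisors.
5 | 60, and φ(5) = 5 − 1 = 4.

4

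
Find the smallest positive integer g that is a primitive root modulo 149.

2

φ(149) = 149 − 1 = 148 = 2^2 · 37.
Test candidates g = 2, 3, … against the prime factors q ∈ {2, 37} of φ(149): g is a generator iff g^(148/q) ≢ 1 for every such q.
g = 2: 2^74 ≡ 148; 2^4 ≡ 16 — none is 1, so 2 is a primitive root.
Hence the least primitive root of 149 is 2.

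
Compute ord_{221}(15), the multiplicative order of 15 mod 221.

24

The order of 15 must divide φ(221) = φ(13·17) = (13−1)·(17−1) = 12·16 = 192 = 2^6 · 3.
Divisors of 192: 1, 2, 3, 4, 6, 8, 12, 16, 24, 32, 48, 64, 96, 192.
Check 15^d mod 221 for each divisor in increasing order:
15^1 ≡ 15 (mod 221)
15^2 ≡ 4 (mod 221)
15^3 ≡ 60 (mod 221)
15^4 ≡ 16 (mod 221)
15^6 ≡ 64 (mod 221)
15^8 ≡ 35 (mod 221)
15^12 ≡ 118 (mod 221)
15^16 ≡ 120 (mod 221)
15^24 ≡ 1 (mod 221) ✓
The smallest such exponent is 24, so the order of 15 is 24.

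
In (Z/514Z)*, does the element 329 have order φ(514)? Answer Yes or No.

No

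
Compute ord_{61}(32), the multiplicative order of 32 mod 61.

ord(32) | φ(61) = 61 − 1 = 60 = 2^2 · 3 · 5.
Divisors of 60: 1, 2, 3, 4, 5, 6, 10, 12, 15, 20, 30, 60.
Compute 32^d (mod 61) for the divisors d until we hit 1:
32^1 ≡ 32
32^2 ≡ 48
32^3 ≡ 11
32^4 ≡ 47
32^5 ≡ 40
32^6 ≡ 60
32^10 ≡ 14
32^12 ≡ 1
Hence ord(32) = 12.

12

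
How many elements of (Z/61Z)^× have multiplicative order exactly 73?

0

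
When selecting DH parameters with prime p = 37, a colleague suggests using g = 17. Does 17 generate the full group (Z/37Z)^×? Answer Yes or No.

Yes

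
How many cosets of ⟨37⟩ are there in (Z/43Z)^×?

ord(37) | φ(43) = 43 − 1 = 42 = 2 · 3 · 7.
Divisors of 42: 1, 2, 3, 6, 7, 14, 21, 42.
Evaluate successive powers at the divisors of 42:
37^1 ≡ 37
37^2 ≡ 36
37^3 ≡ 42
37^6 ≡ 1
So ord_43(37) = 6, hence |⟨37⟩| = 6.
Index = |(Z/43Z)^×| / |⟨37⟩| = 42 / 6 = 7.

7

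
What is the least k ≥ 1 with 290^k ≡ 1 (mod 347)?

173

The order of 290 must divide φ(347) = 347 − 1 = 346 = 2 · 173.
Divisors of 346: 1, 2, 173, 346.
Test each divisor d:
290^1 ≡ 290
290^2 ≡ 126
290^173 ≡ 1
The smallest such exponent is 173, so the order of 290 is 173.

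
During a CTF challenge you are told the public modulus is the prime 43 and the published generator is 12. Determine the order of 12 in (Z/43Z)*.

The order of 12 must divide φ(43) = 43 − 1 = 42 = 2 · 3 · 7.
Divisors of 42: 1, 2, 3, 6, 7, 14, 21, 42.
Evaluate successive powers at the divisors of 42:
12^1 ≡ 12 (mod 43)
12^2 ≡ 15 (mod 43)
12^3 ≡ 8 (mod 43)
12^6 ≡ 21 (mod 43)
12^7 ≡ 37 (mod 43)
12^14 ≡ 36 (mod 43)
12^21 ≡ 42 (mod 43)
12^42 ≡ 1 (mod 43) ✓
Hence ord(12) = 42.

42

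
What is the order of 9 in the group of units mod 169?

Since 9 ∈ (Z/169Z)^×, its order divides φ(169) = φ(13^2) = 13·(13−1) = 156 = 2^2 · 3 · 13.
Divisors of 156: 1, 2, 3, 4, 6, 12, 13, 26, 39, 52, 78, 156.
Check 9^d mod 169 for each divisor in increasing order:
9^1 ≡ 9 (mod 169)
9^2 ≡ 81 (mod 169)
9^3 ≡ 53 (mod 169)
9^4 ≡ 139 (mod 169)
9^6 ≡ 105 (mod 169)
9^12 ≡ 40 (mod 169)
9^13 ≡ 22 (mod 169)
9^26 ≡ 146 (mod 169)
9^39 ≡ 1 (mod 169) ✓
Hence ord(9) = 39.

39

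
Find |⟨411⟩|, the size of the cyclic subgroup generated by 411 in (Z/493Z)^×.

112

Since 411 ∈ (Z/493Z)^×, its order divides φ(493) = φ(17·29) = (17−1)·(29−1) = 16·28 = 448 = 2^6 · 7.
Divisors of 448: 1, 2, 4, 7, 8, 14, 16, 28, 32, 56, 64, 112, 224, 448.
Test each divisor d:
411^1 ≡ 411 (mod 493)
411^2 ≡ 315 (mod 493)
411^4 ≡ 132 (mod 493)
411^7 ≡ 28 (mod 493)
411^8 ≡ 169 (mod 493)
411^14 ≡ 291 (mod 493)
411^16 ≡ 460 (mod 493)
411^28 ≡ 378 (mod 493)
411^32 ≡ 103 (mod 493)
411^56 ≡ 407 (mod 493)
411^64 ≡ 256 (mod 493)
411^112 ≡ 1 (mod 493) ✓
Hence ord(411) = 112.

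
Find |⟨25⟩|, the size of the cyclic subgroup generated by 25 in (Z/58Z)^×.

7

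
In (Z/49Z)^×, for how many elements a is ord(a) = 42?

φ(49) = φ(7^2) = 7·(7−1) = 42 = 2 · 3 · 7.
(Z/49Z)^× is cyclic (|G| = 42); a cyclic group of order m has exactly φ(d) elements of each order d | m, and none otherwise.
42 = 2 · 3 · 7 divides 42, and φ(42) = 12.

12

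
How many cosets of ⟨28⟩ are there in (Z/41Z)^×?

1

By Lagrange's theorem, ord_41(28) divides φ(41) = 41 − 1 = 40 = 2^3 · 5.
Divisors of 40: 1, 2, 4, 5, 8, 10, 20, 40.
Evaluate successive powers at the divisors of 40:
28^1 ≡ 28 (mod 41)
28^2 ≡ 5 (mod 41)
28^4 ≡ 25 (mod 41)
28^5 ≡ 3 (mod 41)
28^8 ≡ 10 (mod 41)
28^10 ≡ 9 (mod 41)
28^20 ≡ 40 (mod 41)
28^40 ≡ 1 (mod 41) ✓
The order of 28 is 40, so the subgroup it generates has 40 elements.
The index is φ(41) / ord(28) = 40 / 40 = 1.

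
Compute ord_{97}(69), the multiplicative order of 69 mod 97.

32

The order of 69 must divide φ(97) = 97 − 1 = 96 = 2^5 · 3.
Divisors of 96: 1, 2, 3, 4, 6, 8, 12, 16, 24, 32, 48, 96.
Compute 69^d (mod 97) for the divisors d until we hit 1:
69^1 ≡ 69
69^2 ≡ 8
69^3 ≡ 67
69^4 ≡ 64
69^6 ≡ 27
69^8 ≡ 22
69^12 ≡ 50
69^16 ≡ 96
69^24 ≡ 75
69^32 ≡ 1
So ord_97(69) = 32.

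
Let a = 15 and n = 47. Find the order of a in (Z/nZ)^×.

46

The order of 15 must divide φ(47) = 47 − 1 = 46 = 2 · 23.
Divisors of 46: 1, 2, 23, 46.
Check 15^d mod 47 for each divisor in increasing order:
15^1 ≡ 15 (mod 47)
15^2 ≡ 37 (mod 47)
15^23 ≡ 46 (mod 47)
15^46 ≡ 1 (mod 47) ✓
The smallest such exponent is 46, so the order of 15 is 46.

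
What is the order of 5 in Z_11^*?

Since 5 ∈ (Z/11Z)^×, its order divides φ(11) = 11 − 1 = 10 = 2 · 5.
Divisors of 10: 1, 2, 5, 10.
Test each divisor d:
5^1 ≡ 5 (mod 11)
5^2 ≡ 3 (mod 11)
5^5 ≡ 1 (mod 11) ✓
Hence ord(5) = 5.

5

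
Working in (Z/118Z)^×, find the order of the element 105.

29

ord(105) | φ(118) = φ(2)·φ(59) = 1·58 = 58 = 2 · 29.
Divisors of 58: 1, 2, 29, 58.
Check 105^d mod 118 for each divisor in increasing order:
105^1 ≡ 105
105^2 ≡ 51
105^29 ≡ 1
Therefore the multiplicative order of 105 modulo 118 is 29.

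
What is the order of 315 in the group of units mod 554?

92

ord(315) | φ(554) = φ(2)·φ(277) = 1·276 = 276 = 2^2 · 3 · 23.
Divisors of 276: 1, 2, 3, 4, 6, 12, 23, 46, 69, 92, 138, 276.
Check 315^d mod 554 for each divisor in increasing order:
315^1 ≡ 315 (mod 554)
315^2 ≡ 59 (mod 554)
315^3 ≡ 303 (mod 554)
315^4 ≡ 157 (mod 554)
315^6 ≡ 399 (mod 554)
315^12 ≡ 203 (mod 554)
315^23 ≡ 217 (mod 554)
315^46 ≡ 553 (mod 554)
315^69 ≡ 337 (mod 554)
315^92 ≡ 1 (mod 554) ✓
Therefore the multiplicative order of 315 modulo 554 is 92.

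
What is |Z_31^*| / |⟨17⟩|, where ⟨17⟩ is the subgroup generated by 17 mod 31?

1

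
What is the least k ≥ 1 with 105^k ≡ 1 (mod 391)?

176

The order of 105 must divide φ(391) = φ(17·23) = (17−1)·(23−1) = 16·22 = 352 = 2^5 · 11.
Divisors of 352: 1, 2, 4, 8, 11, 16, 22, 32, 44, 88, 176, 352.
Check 105^d mod 391 for each divisor in increasing order:
105^1 ≡ 105
105^2 ≡ 77
105^4 ≡ 64
105^8 ≡ 186
105^11 ≡ 24
105^16 ≡ 188
105^22 ≡ 185
105^32 ≡ 154
105^44 ≡ 208
105^88 ≡ 254
105^176 ≡ 1
So ord_391(105) = 176.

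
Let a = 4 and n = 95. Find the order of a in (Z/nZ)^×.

18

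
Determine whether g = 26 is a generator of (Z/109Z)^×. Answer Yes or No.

No

φ(109) = 109 − 1 = 108 = 2^2 · 3^3.
Test 26^(108/q) mod 109 for each prime factor q of 108:
26^54 ≡ 1 (mod 109)  [q = 2: ≡ 1 ✗]
26^36 ≡ 63 (mod 109)  [q = 3: ≢ 1 ✓]
The check at q = 2 fails, so 26 generates a proper subgroup.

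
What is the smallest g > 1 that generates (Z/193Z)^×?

φ(193) = 193 − 1 = 192 = 2^6 · 3.
g is a primitive root iff g^(192/q) ≢ 1 (mod 193) for each prime q ∈ {2, 3}.
g = 2: 2^96 ≡ 1 — hits 1, so not a primitive root.
g = 3: 3^96 ≡ 1 — hits 1, so not a primitive root.
g = 4: 4^96 ≡ 1 — hits 1, so not a primitive root.
g = 5: 5^96 ≡ 192; 5^64 ≡ 84 — none is 1, so 5 is a primitive root.
So 5 is the smallest generator of (Z/193Z)^×.

5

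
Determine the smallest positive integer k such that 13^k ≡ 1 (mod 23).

11

By Lagrange's theorem, ord_23(13) divides φ(23) = 23 − 1 = 22 = 2 · 11.
Divisors of 22: 1, 2, 11, 22.
Evaluate successive powers at the divisors of 22:
13^1 ≡ 13 (mod 23)
13^2 ≡ 8 (mod 23)
13^11 ≡ 1 (mod 23) ✓
The smallest such exponent is 11, so the order of 13 is 11.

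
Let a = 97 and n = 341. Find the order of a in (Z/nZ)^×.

5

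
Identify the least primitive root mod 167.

5

φ(167) = 167 − 1 = 166 = 2 · 83.
g is a primitive root iff g^(166/q) ≢ 1 (mod 167) for each prime q ∈ {2, 83}.
g = 2: 2^83 ≡ 1 — hits 1, so not a primitive root.
g = 3: 3^83 ≡ 1 — hits 1, so not a primitive root.
g = 4: 4^83 ≡ 1 — hits 1, so not a primitive root.
g = 5: 5^83 ≡ 166; 5^2 ≡ 25 — none is 1, so 5 is a primitive root.
So 5 is the smallest generator of (Z/167Z)^×.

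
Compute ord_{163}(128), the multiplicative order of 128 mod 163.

162

ord(128) | φ(163) = 163 − 1 = 162 = 2 · 3^4.
Divisors of 162: 1, 2, 3, 6, 9, 18, 27, 54, 81, 162.
Evaluate successive powers at the divisors of 162:
128^1 ≡ 128 (mod 163)
128^2 ≡ 84 (mod 163)
128^3 ≡ 157 (mod 163)
128^6 ≡ 36 (mod 163)
128^9 ≡ 110 (mod 163)
128^18 ≡ 38 (mod 163)
128^27 ≡ 105 (mod 163)
128^54 ≡ 104 (mod 163)
128^81 ≡ 162 (mod 163)
128^162 ≡ 1 (mod 163) ✓
Hence ord(128) = 162.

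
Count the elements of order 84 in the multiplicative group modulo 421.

φ(421) = 421 − 1 = 420 = 2^2 · 3 · 5 · 7.
In a cyclic group of order 420, there are φ(d) elements of order d for each divisor d of 420, and zero for non-divisors.
84 = 2^2 · 3 · 7 divides 420, and φ(84) = 24.

24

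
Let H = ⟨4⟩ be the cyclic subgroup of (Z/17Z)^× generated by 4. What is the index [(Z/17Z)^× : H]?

4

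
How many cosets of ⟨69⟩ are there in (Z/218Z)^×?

The order of 69 must divide φ(218) = φ(2)·φ(109) = 1·108 = 108 = 2^2 · 3^3.
Divisors of 108: 1, 2, 3, 4, 6, 9, 12, 18, 27, 36, 54, 108.
Check 69^d mod 218 for each divisor in increasing order:
69^1 ≡ 69 (mod 218)
69^2 ≡ 183 (mod 218)
69^3 ≡ 201 (mod 218)
69^4 ≡ 135 (mod 218)
69^6 ≡ 71 (mod 218)
69^9 ≡ 101 (mod 218)
69^12 ≡ 27 (mod 218)
69^18 ≡ 173 (mod 218)
69^27 ≡ 33 (mod 218)
69^36 ≡ 63 (mod 218)
69^54 ≡ 217 (mod 218)
69^108 ≡ 1 (mod 218) ✓
The order of 69 is 108, so the subgroup it generates has 108 elements.
[(Z/218Z)^× : ⟨69⟩] = 108/108 = 1.

1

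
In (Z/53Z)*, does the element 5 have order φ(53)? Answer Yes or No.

φ(53) = 53 − 1 = 52 = 2^2 · 13.
It suffices to check that the order of 5 is not a proper divisor of 52: compute 5^(52/q) for q ∈ {2, 13}.
5^26 ≡ 52 (mod 53)  [q = 2: ≢ 1 ✓]
5^4 ≡ 42 (mod 53)  [q = 13: ≢ 1 ✓]
None equal 1, so ord_53(5) = 52: 5 is a primitive root.

Yes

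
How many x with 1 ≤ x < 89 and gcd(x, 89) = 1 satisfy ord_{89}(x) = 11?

10

φ(89) = 89 − 1 = 88 = 2^3 · 11.
(Z/89Z)^× is cyclic (|G| = 88); a cyclic group of order m has exactly φ(d) elements of each order d | m, and none otherwise.
11 | 88, and φ(11) = 11 − 1 = 10.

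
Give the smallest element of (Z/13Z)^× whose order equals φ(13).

φ(13) = 13 − 1 = 12 = 2^2 · 3.
g is a primitive root iff g^(12/q) ≢ 1 (mod 13) for each prime q ∈ {2, 3}.
g = 2: 2^6 ≡ 12; 2^4 ≡ 3 — none is 1, so 2 is a primitive root.
So 2 is the smallest generator of (Z/13Z)^×.

2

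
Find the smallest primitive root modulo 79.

φ(79) = 79 − 1 = 78 = 2 · 3 · 13.
Test candidates g = 2, 3, … against the prime factors q ∈ {2, 3, 13} of φ(79): g is a generator iff g^(78/q) ≢ 1 for every such q.
g = 2: 2^39 ≡ 1 — hits 1, so not a primitive root.
g = 3: 3^39 ≡ 78; 3^26 ≡ 23; 3^6 ≡ 18 — none is 1, so 3 is a primitive root.
Hence the least primitive root of 79 is 3.

3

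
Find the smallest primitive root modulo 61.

φ(61) = 61 − 1 = 60 = 2^2 · 3 · 5.
g is a primitive root iff g^(60/q) ≢ 1 (mod 61) for each prime q ∈ {2, 3, 5}.
g = 2: 2^30 ≡ 60; 2^20 ≡ 47; 2^12 ≡ 9 — none is 1, so 2 is a primitive root.
Hence the least primitive root of 61 is 2.

2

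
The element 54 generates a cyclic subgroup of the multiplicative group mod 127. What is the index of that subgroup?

3

Since 54 ∈ (Z/127Z)^×, its order divides φ(127) = 127 − 1 = 126 = 2 · 3^2 · 7.
Divisors of 126: 1, 2, 3, 6, 7, 9, 14, 18, 21, 42, 63, 126.
Check 54^d mod 127 for each divisor in increasing order:
54^1 ≡ 54 (mod 127)
54^2 ≡ 122 (mod 127)
54^3 ≡ 111 (mod 127)
54^6 ≡ 2 (mod 127)
54^7 ≡ 108 (mod 127)
54^9 ≡ 95 (mod 127)
54^14 ≡ 107 (mod 127)
54^18 ≡ 8 (mod 127)
54^21 ≡ 126 (mod 127)
54^42 ≡ 1 (mod 127) ✓
Thus |⟨54⟩| = ord(54) = 42.
The index is φ(127) / ord(54) = 126 / 42 = 3.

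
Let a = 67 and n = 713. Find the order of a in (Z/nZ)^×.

66

Since 67 ∈ (Z/713Z)^×, its order divides φ(713) = φ(23·31) = (23−1)·(31−1) = 22·30 = 660 = 2^2 · 3 · 5 · 11.
Divisors of 660: 1, 2, 3, 4, 5, 6, 10, 11, 12, 15, 20, 22, 30, 33, 44, 55, 60, 66, 110, 132, 165, 220, 330, 660.
Evaluate successive powers at the divisors of 660:
67^1 ≡ 67 (mod 713)
67^2 ≡ 211 (mod 713)
67^3 ≡ 590 (mod 713)
67^4 ≡ 315 (mod 713)
67^5 ≡ 428 (mod 713)
67^6 ≡ 156 (mod 713)
67^10 ≡ 656 (mod 713)
67^11 ≡ 459 (mod 713)
67^12 ≡ 94 (mod 713)
67^15 ≡ 559 (mod 713)
67^20 ≡ 397 (mod 713)
67^22 ≡ 346 (mod 713)
67^30 ≡ 187 (mod 713)
67^33 ≡ 528 (mod 713)
67^44 ≡ 645 (mod 713)
67^55 ≡ 160 (mod 713)
67^60 ≡ 32 (mod 713)
67^66 ≡ 1 (mod 713) ✓
So ord_713(67) = 66.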